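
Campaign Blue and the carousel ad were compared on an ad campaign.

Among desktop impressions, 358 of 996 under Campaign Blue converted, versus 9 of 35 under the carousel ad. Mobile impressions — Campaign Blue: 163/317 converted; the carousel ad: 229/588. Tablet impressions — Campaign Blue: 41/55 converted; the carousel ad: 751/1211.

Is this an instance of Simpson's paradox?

Yes

Desktop: Campaign Blue 358/996 = 35.9%, the carousel ad 9/35 = 25.7% → Campaign Blue
Mobile: Campaign Blue 163/317 = 51.4%, the carousel ad 229/588 = 38.9% → Campaign Blue
Tablet: Campaign Blue 41/55 = 74.5%, the carousel ad 751/1211 = 62.0% → Campaign Blue
Overall: Campaign Blue 562/1368 = 41.1%, the carousel ad 989/1834 = 53.9% → the carousel ad
Campaign Blue wins each device group but the carousel ad wins overall — the comparison reverses. Campaign Blue's impressions skew toward desktop, which has a lower base rate.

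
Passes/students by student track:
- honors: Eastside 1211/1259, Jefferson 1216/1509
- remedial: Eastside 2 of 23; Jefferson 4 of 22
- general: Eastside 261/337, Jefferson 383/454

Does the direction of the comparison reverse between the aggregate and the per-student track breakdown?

No

Honors: Eastside 1211/1259 = 96.2%, Jefferson 1216/1509 = 80.6% → Eastside
Remedial: Eastside 2/23 = 8.7%, Jefferson 4/22 = 18.2% → Jefferson
General: Eastside 261/337 = 77.4%, Jefferson 383/454 = 84.4% → Jefferson
Overall: Eastside 1474/1619 = 91.0%, Jefferson 1603/1985 = 80.8% → Eastside
Neither sweeps: Eastside wins 1 of 3 groups, Jefferson wins 2. Eastside wins overall but not every group — no Simpson reversal.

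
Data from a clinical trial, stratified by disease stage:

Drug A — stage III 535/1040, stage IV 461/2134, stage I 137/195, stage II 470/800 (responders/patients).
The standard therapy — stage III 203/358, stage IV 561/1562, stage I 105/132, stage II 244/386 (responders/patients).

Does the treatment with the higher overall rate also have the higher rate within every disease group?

Yes

Stage III: Drug A 535/1040 = 51.4%, the standard therapy 203/358 = 56.7% → the standard therapy
Stage IV: Drug A 461/2134 = 21.6%, the standard therapy 561/1562 = 35.9% → the standard therapy
Stage I: Drug A 137/195 = 70.3%, the standard therapy 105/132 = 79.5% → the standard therapy
Stage II: Drug A 470/800 = 58.8%, the standard therapy 244/386 = 63.2% → the standard therapy
Overall: Drug A 1603/4169 = 38.5%, the standard therapy 1113/2438 = 45.7% → the standard therapy
The standard therapy wins overall and in every disease group — no reversal.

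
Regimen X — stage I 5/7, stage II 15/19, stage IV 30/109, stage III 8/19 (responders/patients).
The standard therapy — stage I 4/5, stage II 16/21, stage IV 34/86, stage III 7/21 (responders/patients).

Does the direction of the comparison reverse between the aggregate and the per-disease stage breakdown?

No

Stage I: Regimen X 5/7 = 71.4%, the standard therapy 4/5 = 80.0% → the standard therapy
Stage II: Regimen X 15/19 = 78.9%, the standard therapy 16/21 = 76.2% → Regimen X
Stage IV: Regimen X 30/109 = 27.5%, the standard therapy 34/86 = 39.5% → the standard therapy
Stage III: Regimen X 8/19 = 42.1%, the standard therapy 7/21 = 33.3% → Regimen X
Overall: Regimen X 58/154 = 37.7%, the standard therapy 61/133 = 45.9% → the standard therapy
Neither sweeps: Regimen X wins 2 of 4 groups, the standard therapy wins 2. The standard therapy wins overall but not every group — no Simpson reversal.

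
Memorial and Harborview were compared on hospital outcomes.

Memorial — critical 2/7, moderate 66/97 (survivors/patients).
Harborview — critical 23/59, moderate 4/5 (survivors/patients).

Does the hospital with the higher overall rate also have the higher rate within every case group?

Critical: Memorial 2/7 = 28.6%, Harborview 23/59 = 39.0% → Harborview
Moderate: Memorial 66/97 = 68.0%, Harborview 4/5 = 80.0% → Harborview
Overall: Memorial 68/104 = 65.4%, Harborview 27/64 = 42.2% → Memorial
Harborview wins each case group but Memorial wins overall — the comparison reverses. Harborview's patients skew toward critical, which has a lower base rate.

No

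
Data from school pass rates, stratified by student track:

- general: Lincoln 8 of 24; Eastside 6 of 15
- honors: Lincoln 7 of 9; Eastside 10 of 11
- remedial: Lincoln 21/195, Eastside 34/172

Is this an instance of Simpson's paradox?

General: Lincoln 8/24 = 33.3%, Eastside 6/15 = 40.0% → Eastside
Honors: Lincoln 7/9 = 77.8%, Eastside 10/11 = 90.9% → Eastside
Remedial: Lincoln 21/195 = 10.8%, Eastside 34/172 = 19.8% → Eastside
Overall: Lincoln 36/228 = 15.8%, Eastside 50/198 = 25.3% → Eastside
Eastside wins overall and in every student group — no reversal.

No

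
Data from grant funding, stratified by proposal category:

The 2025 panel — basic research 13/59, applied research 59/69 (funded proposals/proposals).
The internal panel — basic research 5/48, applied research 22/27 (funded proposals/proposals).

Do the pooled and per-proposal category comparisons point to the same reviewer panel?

Yes

Basic research: the 2025 panel 13/59 = 22.0%, the internal panel 5/48 = 10.4% → the 2025 panel
Applied research: the 2025 panel 59/69 = 85.5%, the internal panel 22/27 = 81.5% → the 2025 panel
Overall: the 2025 panel 72/128 = 56.2%, the internal panel 27/75 = 36.0% → the 2025 panel
The 2025 panel wins overall and in every proposal group — no reversal.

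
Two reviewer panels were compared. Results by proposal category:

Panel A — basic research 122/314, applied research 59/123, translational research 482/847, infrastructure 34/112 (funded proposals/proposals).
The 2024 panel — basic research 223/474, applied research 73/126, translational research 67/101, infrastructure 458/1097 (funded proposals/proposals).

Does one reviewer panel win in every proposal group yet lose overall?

Basic research: Panel A 122/314 = 38.9%, the 2024 panel 223/474 = 47.0% → the 2024 panel
Applied research: Panel A 59/123 = 48.0%, the 2024 panel 73/126 = 57.9% → the 2024 panel
Translational research: Panel A 482/847 = 56.9%, the 2024 panel 67/101 = 66.3% → the 2024 panel
Infrastructure: Panel A 34/112 = 30.4%, the 2024 panel 458/1097 = 41.8% → the 2024 panel
Overall: Panel A 697/1396 = 49.9%, the 2024 panel 821/1798 = 45.7% → Panel A
The 2024 panel wins each proposal group but Panel A wins overall — the comparison reverses. The 2024 panel's proposals skew toward infrastructure, which has a lower base rate.

Yes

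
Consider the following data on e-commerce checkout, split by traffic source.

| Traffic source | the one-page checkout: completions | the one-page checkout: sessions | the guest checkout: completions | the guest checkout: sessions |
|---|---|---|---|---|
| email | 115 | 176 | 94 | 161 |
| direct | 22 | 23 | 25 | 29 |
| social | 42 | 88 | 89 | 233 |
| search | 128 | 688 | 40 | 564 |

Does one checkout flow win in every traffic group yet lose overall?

No

Email: the one-page checkout 115/176 = 65.3%, the guest checkout 94/161 = 58.4% → the one-page checkout
Direct: the one-page checkout 22/23 = 95.7%, the guest checkout 25/29 = 86.2% → the one-page checkout
Social: the one-page checkout 42/88 = 47.7%, the guest checkout 89/233 = 38.2% → the one-page checkout
Search: the one-page checkout 128/688 = 18.6%, the guest checkout 40/564 = 7.1% → the one-page checkout
Overall: the one-page checkout 307/975 = 31.5%, the guest checkout 248/987 = 25.1% → the one-page checkout
The one-page checkout wins overall and in every traffic group — no reversal.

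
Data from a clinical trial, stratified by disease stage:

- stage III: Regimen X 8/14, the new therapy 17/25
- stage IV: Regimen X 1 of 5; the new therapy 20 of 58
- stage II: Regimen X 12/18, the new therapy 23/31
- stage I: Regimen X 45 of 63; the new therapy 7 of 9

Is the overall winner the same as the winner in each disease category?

Stage III: Regimen X 8/14 = 57.1%, the new therapy 17/25 = 68.0% → the new therapy
Stage IV: Regimen X 1/5 = 20.0%, the new therapy 20/58 = 34.5% → the new therapy
Stage II: Regimen X 12/18 = 66.7%, the new therapy 23/31 = 74.2% → the new therapy
Stage I: Regimen X 45/63 = 71.4%, the new therapy 7/9 = 77.8% → the new therapy
Overall: Regimen X 66/100 = 66.0%, the new therapy 67/123 = 54.5% → Regimen X
The new therapy wins each disease group but Regimen X wins overall — the comparison reverses. The new therapy's patients skew toward stage IV, which has a lower base rate.

No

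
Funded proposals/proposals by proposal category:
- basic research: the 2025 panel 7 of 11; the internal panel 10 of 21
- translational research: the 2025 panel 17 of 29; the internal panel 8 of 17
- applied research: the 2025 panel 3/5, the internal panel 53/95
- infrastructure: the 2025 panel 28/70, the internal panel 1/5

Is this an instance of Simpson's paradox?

Basic research: the 2025 panel 7/11 = 63.6%, the internal panel 10/21 = 47.6% → the 2025 panel
Translational research: the 2025 panel 17/29 = 58.6%, the internal panel 8/17 = 47.1% → the 2025 panel
Applied research: the 2025 panel 3/5 = 60.0%, the internal panel 53/95 = 55.8% → the 2025 panel
Infrastructure: the 2025 panel 28/70 = 40.0%, the internal panel 1/5 = 20.0% → the 2025 panel
Overall: the 2025 panel 55/115 = 47.8%, the internal panel 72/138 = 52.2% → the internal panel
The 2025 panel wins each proposal group but the internal panel wins overall — the comparison reverses. The 2025 panel's proposals skew toward infrastructure, which has a lower base rate.

Yes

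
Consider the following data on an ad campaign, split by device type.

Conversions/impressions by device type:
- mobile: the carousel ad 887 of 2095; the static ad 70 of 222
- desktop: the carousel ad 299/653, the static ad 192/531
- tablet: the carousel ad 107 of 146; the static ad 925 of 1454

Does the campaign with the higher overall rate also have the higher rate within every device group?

Mobile: the carousel ad 887/2095 = 42.3%, the static ad 70/222 = 31.5% → the carousel ad
Desktop: the carousel ad 299/653 = 45.8%, the static ad 192/531 = 36.2% → the carousel ad
Tablet: the carousel ad 107/146 = 73.3%, the static ad 925/1454 = 63.6% → the carousel ad
Overall: the carousel ad 1293/2894 = 44.7%, the static ad 1187/2207 = 53.8% → the static ad
The carousel ad wins each device group but the static ad wins overall — the comparison reverses. The carousel ad's impressions skew toward mobile, which has a lower base rate.

No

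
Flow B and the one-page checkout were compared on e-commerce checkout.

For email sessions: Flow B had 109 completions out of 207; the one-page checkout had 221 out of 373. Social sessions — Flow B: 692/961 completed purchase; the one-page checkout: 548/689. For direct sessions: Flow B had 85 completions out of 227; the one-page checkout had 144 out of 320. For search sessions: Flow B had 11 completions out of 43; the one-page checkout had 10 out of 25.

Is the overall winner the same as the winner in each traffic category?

Email: Flow B 109/207 = 52.7%, the one-page checkout 221/373 = 59.2% → the one-page checkout
Social: Flow B 692/961 = 72.0%, the one-page checkout 548/689 = 79.5% → the one-page checkout
Direct: Flow B 85/227 = 37.4%, the one-page checkout 144/320 = 45.0% → the one-page checkout
Search: Flow B 11/43 = 25.6%, the one-page checkout 10/25 = 40.0% → the one-page checkout
Overall: Flow B 897/1438 = 62.4%, the one-page checkout 923/1407 = 65.6% → the one-page checkout
The one-page checkout wins overall and in every traffic group — no reversal.

Yes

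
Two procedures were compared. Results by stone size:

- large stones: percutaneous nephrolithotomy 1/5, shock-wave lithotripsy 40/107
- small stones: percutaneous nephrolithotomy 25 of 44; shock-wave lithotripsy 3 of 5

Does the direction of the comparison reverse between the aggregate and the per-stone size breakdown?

Large stones: percutaneous nephrolithotomy 1/5 = 20.0%, shock-wave lithotripsy 40/107 = 37.4% → shock-wave lithotripsy
Small stones: percutaneous nephrolithotomy 25/44 = 56.8%, shock-wave lithotripsy 3/5 = 60.0% → shock-wave lithotripsy
Overall: percutaneous nephrolithotomy 26/49 = 53.1%, shock-wave lithotripsy 43/112 = 38.4% → percutaneous nephrolithotomy
Shock-wave lithotripsy wins each stone group but percutaneous nephrolithotomy wins overall — the comparison reverses. Shock-wave lithotripsy's cases skew toward large stones, which has a lower base rate.

Yes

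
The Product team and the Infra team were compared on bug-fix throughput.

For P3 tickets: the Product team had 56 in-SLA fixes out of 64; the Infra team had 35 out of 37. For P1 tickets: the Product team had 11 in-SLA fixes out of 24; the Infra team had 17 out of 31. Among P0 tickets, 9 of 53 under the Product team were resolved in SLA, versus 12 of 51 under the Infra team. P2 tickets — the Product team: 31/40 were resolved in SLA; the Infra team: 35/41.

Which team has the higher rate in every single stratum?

P3: the Product team 56/64 = 87.5%, the Infra team 35/37 = 94.6% → the Infra team
P1: the Product team 11/24 = 45.8%, the Infra team 17/31 = 54.8% → the Infra team
P0: the Product team 9/53 = 17.0%, the Infra team 12/51 = 23.5% → the Infra team
P2: the Product team 31/40 = 77.5%, the Infra team 35/41 = 85.4% → the Infra team
The Infra team has the higher rate in all 4 groups.

the Infra team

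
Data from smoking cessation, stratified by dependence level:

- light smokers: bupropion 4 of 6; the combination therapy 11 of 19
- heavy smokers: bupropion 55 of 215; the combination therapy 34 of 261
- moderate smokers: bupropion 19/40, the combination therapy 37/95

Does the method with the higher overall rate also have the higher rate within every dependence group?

Yes

Light smokers: bupropion 4/6 = 66.7%, the combination therapy 11/19 = 57.9% → bupropion
Heavy smokers: bupropion 55/215 = 25.6%, the combination therapy 34/261 = 13.0% → bupropion
Moderate smokers: bupropion 19/40 = 47.5%, the combination therapy 37/95 = 38.9% → bupropion
Overall: bupropion 78/261 = 29.9%, the combination therapy 82/375 = 21.9% → bupropion
Bupropion wins overall and in every dependence group — no reversal.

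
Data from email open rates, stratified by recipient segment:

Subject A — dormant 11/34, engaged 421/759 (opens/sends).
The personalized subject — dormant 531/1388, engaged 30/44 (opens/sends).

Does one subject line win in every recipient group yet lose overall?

Yes

Dormant: Subject A 11/34 = 32.4%, the personalized subject 531/1388 = 38.3% → the personalized subject
Engaged: Subject A 421/759 = 55.5%, the personalized subject 30/44 = 68.2% → the personalized subject
Overall: Subject A 432/793 = 54.5%, the personalized subject 561/1432 = 39.2% → Subject A
The personalized subject wins each recipient group but Subject A wins overall — the comparison reverses. The personalized subject's sends skew toward dormant, which has a lower base rate.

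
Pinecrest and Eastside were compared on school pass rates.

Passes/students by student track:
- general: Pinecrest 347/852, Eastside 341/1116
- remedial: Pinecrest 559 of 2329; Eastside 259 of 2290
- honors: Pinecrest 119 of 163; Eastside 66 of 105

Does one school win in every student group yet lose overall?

No

General: Pinecrest 347/852 = 40.7%, Eastside 341/1116 = 30.6% → Pinecrest
Remedial: Pinecrest 559/2329 = 24.0%, Eastside 259/2290 = 11.3% → Pinecrest
Honors: Pinecrest 119/163 = 73.0%, Eastside 66/105 = 62.9% → Pinecrest
Overall: Pinecrest 1025/3344 = 30.7%, Eastside 666/3511 = 19.0% → Pinecrest
Pinecrest wins overall and in every student group — no reversal.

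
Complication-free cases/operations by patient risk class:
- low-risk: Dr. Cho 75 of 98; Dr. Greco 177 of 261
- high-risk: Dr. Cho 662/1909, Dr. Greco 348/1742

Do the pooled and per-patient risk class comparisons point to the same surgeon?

Low-risk: Dr. Cho 75/98 = 76.5%, Dr. Greco 177/261 = 67.8% → Dr. Cho
High-risk: Dr. Cho 662/1909 = 34.7%, Dr. Greco 348/1742 = 20.0% → Dr. Cho
Overall: Dr. Cho 737/2007 = 36.7%, Dr. Greco 525/2003 = 26.2% → Dr. Cho
Dr. Cho wins overall and in every patient risk group — no reversal.

Yes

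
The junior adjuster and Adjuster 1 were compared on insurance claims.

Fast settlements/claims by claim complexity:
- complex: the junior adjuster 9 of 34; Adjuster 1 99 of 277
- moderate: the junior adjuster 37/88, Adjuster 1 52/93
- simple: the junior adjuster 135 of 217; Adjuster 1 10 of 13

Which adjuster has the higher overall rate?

the junior adjuster

Complex: the junior adjuster 9/34 = 26.5%, Adjuster 1 99/277 = 35.7% → Adjuster 1
Moderate: the junior adjuster 37/88 = 42.0%, Adjuster 1 52/93 = 55.9% → Adjuster 1
Simple: the junior adjuster 135/217 = 62.2%, Adjuster 1 10/13 = 76.9% → Adjuster 1
Overall: the junior adjuster 181/339 = 53.4%, Adjuster 1 161/383 = 42.0% → the junior adjuster
(Adjuster 1 wins every claim group but the junior adjuster wins overall — Adjuster 1's claims skew toward the low-rate complex group.)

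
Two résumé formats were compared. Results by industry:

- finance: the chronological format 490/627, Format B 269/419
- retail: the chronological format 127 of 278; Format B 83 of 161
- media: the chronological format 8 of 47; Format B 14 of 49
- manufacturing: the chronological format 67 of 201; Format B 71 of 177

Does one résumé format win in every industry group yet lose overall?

Finance: the chronological format 490/627 = 78.1%, Format B 269/419 = 64.2% → the chronological format
Retail: the chronological format 127/278 = 45.7%, Format B 83/161 = 51.6% → Format B
Media: the chronological format 8/47 = 17.0%, Format B 14/49 = 28.6% → Format B
Manufacturing: the chronological format 67/201 = 33.3%, Format B 71/177 = 40.1% → Format B
Overall: the chronological format 692/1153 = 60.0%, Format B 437/806 = 54.2% → the chronological format
Neither sweeps: the chronological format wins 1 of 4 groups, Format B wins 3. The chronological format wins overall but not every group — no Simpson reversal.

No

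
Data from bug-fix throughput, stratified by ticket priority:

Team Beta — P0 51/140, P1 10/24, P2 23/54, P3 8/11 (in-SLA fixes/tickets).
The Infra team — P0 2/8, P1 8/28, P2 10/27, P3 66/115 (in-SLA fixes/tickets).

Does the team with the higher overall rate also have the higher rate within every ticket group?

No

P0: Team Beta 51/140 = 36.4%, the Infra team 2/8 = 25.0% → Team Beta
P1: Team Beta 10/24 = 41.7%, the Infra team 8/28 = 28.6% → Team Beta
P2: Team Beta 23/54 = 42.6%, the Infra team 10/27 = 37.0% → Team Beta
P3: Team Beta 8/11 = 72.7%, the Infra team 66/115 = 57.4% → Team Beta
Overall: Team Beta 92/229 = 40.2%, the Infra team 86/178 = 48.3% → the Infra team
Team Beta wins each ticket group but the Infra team wins overall — the comparison reverses. Team Beta's tickets skew toward P0, which has a lower base rate.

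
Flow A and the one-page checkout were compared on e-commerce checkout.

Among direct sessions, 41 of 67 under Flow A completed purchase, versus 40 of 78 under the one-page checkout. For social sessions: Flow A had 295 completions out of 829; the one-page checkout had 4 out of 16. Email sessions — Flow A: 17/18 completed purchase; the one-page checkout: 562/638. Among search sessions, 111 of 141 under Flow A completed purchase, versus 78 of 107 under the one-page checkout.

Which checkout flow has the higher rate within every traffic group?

Flow A

Direct: Flow A 41/67 = 61.2%, the one-page checkout 40/78 = 51.3% → Flow A
Social: Flow A 295/829 = 35.6%, the one-page checkout 4/16 = 25.0% → Flow A
Email: Flow A 17/18 = 94.4%, the one-page checkout 562/638 = 88.1% → Flow A
Search: Flow A 111/141 = 78.7%, the one-page checkout 78/107 = 72.9% → Flow A
Flow A has the higher rate in all 4 groups.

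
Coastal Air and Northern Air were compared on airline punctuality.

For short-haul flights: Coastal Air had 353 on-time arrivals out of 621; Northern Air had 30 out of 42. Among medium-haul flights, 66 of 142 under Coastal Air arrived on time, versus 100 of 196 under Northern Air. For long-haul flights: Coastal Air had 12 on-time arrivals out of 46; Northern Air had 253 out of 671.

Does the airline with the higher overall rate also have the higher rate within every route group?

No

Short-haul: Coastal Air 353/621 = 56.8%, Northern Air 30/42 = 71.4% → Northern Air
Medium-haul: Coastal Air 66/142 = 46.5%, Northern Air 100/196 = 51.0% → Northern Air
Long-haul: Coastal Air 12/46 = 26.1%, Northern Air 253/671 = 37.7% → Northern Air
Overall: Coastal Air 431/809 = 53.3%, Northern Air 383/909 = 42.1% → Coastal Air
Northern Air wins each route group but Coastal Air wins overall — the comparison reverses. Northern Air's flights skew toward long-haul, which has a lower base rate.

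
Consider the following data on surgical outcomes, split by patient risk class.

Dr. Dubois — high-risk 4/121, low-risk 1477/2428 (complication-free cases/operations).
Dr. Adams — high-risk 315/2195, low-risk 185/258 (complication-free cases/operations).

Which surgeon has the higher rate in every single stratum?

Dr. Adams

High-risk: Dr. Dubois 4/121 = 3.3%, Dr. Adams 315/2195 = 14.4% → Dr. Adams
Low-risk: Dr. Dubois 1477/2428 = 60.8%, Dr. Adams 185/258 = 71.7% → Dr. Adams
Dr. Adams has the higher rate in both groups.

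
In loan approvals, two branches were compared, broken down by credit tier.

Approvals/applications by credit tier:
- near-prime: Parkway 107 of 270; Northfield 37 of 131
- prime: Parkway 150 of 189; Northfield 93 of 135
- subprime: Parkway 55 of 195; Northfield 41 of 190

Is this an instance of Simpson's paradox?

Near-prime: Parkway 107/270 = 39.6%, Northfield 37/131 = 28.2% → Parkway
Prime: Parkway 150/189 = 79.4%, Northfield 93/135 = 68.9% → Parkway
Subprime: Parkway 55/195 = 28.2%, Northfield 41/190 = 21.6% → Parkway
Overall: Parkway 312/654 = 47.7%, Northfield 171/456 = 37.5% → Parkway
Parkway wins overall and in every credit group — no reversal.

No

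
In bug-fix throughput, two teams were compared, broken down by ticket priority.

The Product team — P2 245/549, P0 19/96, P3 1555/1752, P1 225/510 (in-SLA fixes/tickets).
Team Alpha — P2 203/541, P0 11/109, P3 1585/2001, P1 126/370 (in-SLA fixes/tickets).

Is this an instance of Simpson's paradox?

P2: the Product team 245/549 = 44.6%, Team Alpha 203/541 = 37.5% → the Product team
P0: the Product team 19/96 = 19.8%, Team Alpha 11/109 = 10.1% → the Product team
P3: the Product team 1555/1752 = 88.8%, Team Alpha 1585/2001 = 79.2% → the Product team
P1: the Product team 225/510 = 44.1%, Team Alpha 126/370 = 34.1% → the Product team
Overall: the Product team 2044/2907 = 70.3%, Team Alpha 1925/3021 = 63.7% → the Product team
The Product team wins overall and in every ticket group — no reversal.

No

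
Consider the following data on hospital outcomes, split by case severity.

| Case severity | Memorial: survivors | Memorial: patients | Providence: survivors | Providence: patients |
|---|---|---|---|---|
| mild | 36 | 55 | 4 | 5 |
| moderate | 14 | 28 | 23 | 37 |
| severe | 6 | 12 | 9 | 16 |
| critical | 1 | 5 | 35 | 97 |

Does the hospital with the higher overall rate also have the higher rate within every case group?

Mild: Memorial 36/55 = 65.5%, Providence 4/5 = 80.0% → Providence
Moderate: Memorial 14/28 = 50.0%, Providence 23/37 = 62.2% → Providence
Severe: Memorial 6/12 = 50.0%, Providence 9/16 = 56.2% → Providence
Critical: Memorial 1/5 = 20.0%, Providence 35/97 = 36.1% → Providence
Overall: Memorial 57/100 = 57.0%, Providence 71/155 = 45.8% → Memorial
Providence wins each case group but Memorial wins overall — the comparison reverses. Providence's patients skew toward critical, which has a lower base rate.

No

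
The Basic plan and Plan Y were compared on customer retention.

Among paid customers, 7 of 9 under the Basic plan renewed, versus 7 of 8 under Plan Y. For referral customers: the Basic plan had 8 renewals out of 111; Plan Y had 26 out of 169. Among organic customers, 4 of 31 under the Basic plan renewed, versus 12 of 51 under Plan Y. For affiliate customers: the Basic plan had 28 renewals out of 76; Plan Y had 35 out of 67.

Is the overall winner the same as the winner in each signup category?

Paid: the Basic plan 7/9 = 77.8%, Plan Y 7/8 = 87.5% → Plan Y
Referral: the Basic plan 8/111 = 7.2%, Plan Y 26/169 = 15.4% → Plan Y
Organic: the Basic plan 4/31 = 12.9%, Plan Y 12/51 = 23.5% → Plan Y
Affiliate: the Basic plan 28/76 = 36.8%, Plan Y 35/67 = 52.2% → Plan Y
Overall: the Basic plan 47/227 = 20.7%, Plan Y 80/295 = 27.1% → Plan Y
Plan Y wins overall and in every signup group — no reversal.

Yes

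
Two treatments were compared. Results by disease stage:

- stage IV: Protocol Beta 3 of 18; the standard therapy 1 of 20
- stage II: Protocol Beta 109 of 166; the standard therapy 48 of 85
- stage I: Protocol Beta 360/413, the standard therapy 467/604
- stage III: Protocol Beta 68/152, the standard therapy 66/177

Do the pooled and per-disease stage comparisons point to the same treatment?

Yes

Stage IV: Protocol Beta 3/18 = 16.7%, the standard therapy 1/20 = 5.0% → Protocol Beta
Stage II: Protocol Beta 109/166 = 65.7%, the standard therapy 48/85 = 56.5% → Protocol Beta
Stage I: Protocol Beta 360/413 = 87.2%, the standard therapy 467/604 = 77.3% → Protocol Beta
Stage III: Protocol Beta 68/152 = 44.7%, the standard therapy 66/177 = 37.3% → Protocol Beta
Overall: Protocol Beta 540/749 = 72.1%, the standard therapy 582/886 = 65.7% → Protocol Beta
Protocol Beta wins overall and in every disease group — no reversal.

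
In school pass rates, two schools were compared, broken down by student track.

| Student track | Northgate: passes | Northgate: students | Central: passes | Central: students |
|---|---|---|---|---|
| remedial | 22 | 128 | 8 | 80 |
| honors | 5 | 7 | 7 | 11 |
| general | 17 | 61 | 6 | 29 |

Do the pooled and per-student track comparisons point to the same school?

Remedial: Northgate 22/128 = 17.2%, Central 8/80 = 10.0% → Northgate
Honors: Northgate 5/7 = 71.4%, Central 7/11 = 63.6% → Northgate
General: Northgate 17/61 = 27.9%, Central 6/29 = 20.7% → Northgate
Overall: Northgate 44/196 = 22.4%, Central 21/120 = 17.5% → Northgate
Northgate wins overall and in every student group — no reversal.

Yes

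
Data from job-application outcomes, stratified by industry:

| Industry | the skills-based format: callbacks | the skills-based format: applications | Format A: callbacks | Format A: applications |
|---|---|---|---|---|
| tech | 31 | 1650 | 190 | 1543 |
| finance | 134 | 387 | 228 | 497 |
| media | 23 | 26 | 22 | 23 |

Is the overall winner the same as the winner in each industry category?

Yes

Tech: the skills-based format 31/1650 = 1.9%, Format A 190/1543 = 12.3% → Format A
Finance: the skills-based format 134/387 = 34.6%, Format A 228/497 = 45.9% → Format A
Media: the skills-based format 23/26 = 88.5%, Format A 22/23 = 95.7% → Format A
Overall: the skills-based format 188/2063 = 9.1%, Format A 440/2063 = 21.3% → Format A
Format A wins overall and in every industry group — no reversal.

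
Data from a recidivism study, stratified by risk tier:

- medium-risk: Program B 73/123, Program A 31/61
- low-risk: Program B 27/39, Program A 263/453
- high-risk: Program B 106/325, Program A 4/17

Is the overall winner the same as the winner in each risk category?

Medium-risk: Program B 73/123 = 59.3%, Program A 31/61 = 50.8% → Program B
Low-risk: Program B 27/39 = 69.2%, Program A 263/453 = 58.1% → Program B
High-risk: Program B 106/325 = 32.6%, Program A 4/17 = 23.5% → Program B
Overall: Program B 206/487 = 42.3%, Program A 298/531 = 56.1% → Program A
Program B wins each risk group but Program A wins overall — the comparison reverses. Program B's participants skew toward high-risk, which has a lower base rate.

No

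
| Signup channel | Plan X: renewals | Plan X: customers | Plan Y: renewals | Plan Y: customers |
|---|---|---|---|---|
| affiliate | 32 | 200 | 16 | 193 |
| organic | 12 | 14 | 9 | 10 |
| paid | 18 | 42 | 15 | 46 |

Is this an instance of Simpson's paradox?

Affiliate: Plan X 32/200 = 16.0%, Plan Y 16/193 = 8.3% → Plan X
Organic: Plan X 12/14 = 85.7%, Plan Y 9/10 = 90.0% → Plan Y
Paid: Plan X 18/42 = 42.9%, Plan Y 15/46 = 32.6% → Plan X
Overall: Plan X 62/256 = 24.2%, Plan Y 40/249 = 16.1% → Plan X
Neither sweeps: Plan X wins 2 of 3 groups, Plan Y wins 1. Plan X wins overall but not every group — no Simpson reversal.

No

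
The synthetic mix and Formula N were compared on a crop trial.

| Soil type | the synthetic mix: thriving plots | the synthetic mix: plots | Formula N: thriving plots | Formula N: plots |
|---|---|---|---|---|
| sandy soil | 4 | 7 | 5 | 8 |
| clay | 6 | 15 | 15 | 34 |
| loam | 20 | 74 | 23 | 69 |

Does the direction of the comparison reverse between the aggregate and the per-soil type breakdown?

Sandy soil: the synthetic mix 4/7 = 57.1%, Formula N 5/8 = 62.5% → Formula N
Clay: the synthetic mix 6/15 = 40.0%, Formula N 15/34 = 44.1% → Formula N
Loam: the synthetic mix 20/74 = 27.0%, Formula N 23/69 = 33.3% → Formula N
Overall: the synthetic mix 30/96 = 31.2%, Formula N 43/111 = 38.7% → Formula N
Formula N wins overall and in every soil group — no reversal.

No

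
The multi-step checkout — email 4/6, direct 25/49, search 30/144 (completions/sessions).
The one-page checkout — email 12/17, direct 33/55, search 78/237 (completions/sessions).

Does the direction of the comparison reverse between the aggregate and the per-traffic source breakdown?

No

Email: the multi-step checkout 4/6 = 66.7%, the one-page checkout 12/17 = 70.6% → the one-page checkout
Direct: the multi-step checkout 25/49 = 51.0%, the one-page checkout 33/55 = 60.0% → the one-page checkout
Search: the multi-step checkout 30/144 = 20.8%, the one-page checkout 78/237 = 32.9% → the one-page checkout
Overall: the multi-step checkout 59/199 = 29.6%, the one-page checkout 123/309 = 39.8% → the one-page checkout
The one-page checkout wins overall and in every traffic group — no reversal.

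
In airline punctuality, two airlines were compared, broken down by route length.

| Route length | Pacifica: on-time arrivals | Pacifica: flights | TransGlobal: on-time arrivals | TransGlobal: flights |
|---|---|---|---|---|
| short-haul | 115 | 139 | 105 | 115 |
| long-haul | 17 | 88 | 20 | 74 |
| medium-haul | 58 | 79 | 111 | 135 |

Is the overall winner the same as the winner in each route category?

Short-haul: Pacifica 115/139 = 82.7%, TransGlobal 105/115 = 91.3% → TransGlobal
Long-haul: Pacifica 17/88 = 19.3%, TransGlobal 20/74 = 27.0% → TransGlobal
Medium-haul: Pacifica 58/79 = 73.4%, TransGlobal 111/135 = 82.2% → TransGlobal
Overall: Pacifica 190/306 = 62.1%, TransGlobal 236/324 = 72.8% → TransGlobal
TransGlobal wins overall and in every route group — no reversal.

Yes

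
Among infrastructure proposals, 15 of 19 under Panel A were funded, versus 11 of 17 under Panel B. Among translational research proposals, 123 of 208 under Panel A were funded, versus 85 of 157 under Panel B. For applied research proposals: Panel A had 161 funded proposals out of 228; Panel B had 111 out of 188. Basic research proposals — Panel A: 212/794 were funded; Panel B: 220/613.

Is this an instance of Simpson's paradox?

Infrastructure: Panel A 15/19 = 78.9%, Panel B 11/17 = 64.7% → Panel A
Translational research: Panel A 123/208 = 59.1%, Panel B 85/157 = 54.1% → Panel A
Applied research: Panel A 161/228 = 70.6%, Panel B 111/188 = 59.0% → Panel A
Basic research: Panel A 212/794 = 26.7%, Panel B 220/613 = 35.9% → Panel B
Overall: Panel A 511/1249 = 40.9%, Panel B 427/975 = 43.8% → Panel B
Neither sweeps: Panel A wins 3 of 4 groups, Panel B wins 1. Panel B wins overall but not every group — no Simpson reversal.

No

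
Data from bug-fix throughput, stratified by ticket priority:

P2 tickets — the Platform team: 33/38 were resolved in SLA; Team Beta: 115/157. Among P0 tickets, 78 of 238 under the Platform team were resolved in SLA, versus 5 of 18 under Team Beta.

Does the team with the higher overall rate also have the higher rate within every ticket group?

No

P2: the Platform team 33/38 = 86.8%, Team Beta 115/157 = 73.2% → the Platform team
P0: the Platform team 78/238 = 32.8%, Team Beta 5/18 = 27.8% → the Platform team
Overall: the Platform team 111/276 = 40.2%, Team Beta 120/175 = 68.6% → Team Beta
The Platform team wins each ticket group but Team Beta wins overall — the comparison reverses. The Platform team's tickets skew toward P0, which has a lower base rate.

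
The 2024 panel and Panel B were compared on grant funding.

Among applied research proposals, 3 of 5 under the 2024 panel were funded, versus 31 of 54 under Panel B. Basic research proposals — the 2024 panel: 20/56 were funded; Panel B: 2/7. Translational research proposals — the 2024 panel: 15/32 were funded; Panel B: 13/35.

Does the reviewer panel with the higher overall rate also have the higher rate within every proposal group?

Applied research: the 2024 panel 3/5 = 60.0%, Panel B 31/54 = 57.4% → the 2024 panel
Basic research: the 2024 panel 20/56 = 35.7%, Panel B 2/7 = 28.6% → the 2024 panel
Translational research: the 2024 panel 15/32 = 46.9%, Panel B 13/35 = 37.1% → the 2024 panel
Overall: the 2024 panel 38/93 = 40.9%, Panel B 46/96 = 47.9% → Panel B
The 2024 panel wins each proposal group but Panel B wins overall — the comparison reverses. The 2024 panel's proposals skew toward basic research, which has a lower base rate.

No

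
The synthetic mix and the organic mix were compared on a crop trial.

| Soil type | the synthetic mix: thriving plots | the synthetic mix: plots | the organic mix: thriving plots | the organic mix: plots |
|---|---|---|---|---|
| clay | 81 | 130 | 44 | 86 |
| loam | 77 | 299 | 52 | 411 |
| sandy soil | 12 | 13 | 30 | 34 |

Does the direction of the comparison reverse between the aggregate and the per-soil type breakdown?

Clay: the synthetic mix 81/130 = 62.3%, the organic mix 44/86 = 51.2% → the synthetic mix
Loam: the synthetic mix 77/299 = 25.8%, the organic mix 52/411 = 12.7% → the synthetic mix
Sandy soil: the synthetic mix 12/13 = 92.3%, the organic mix 30/34 = 88.2% → the synthetic mix
Overall: the synthetic mix 170/442 = 38.5%, the organic mix 126/531 = 23.7% → the synthetic mix
The synthetic mix wins overall and in every soil group — no reversal.

No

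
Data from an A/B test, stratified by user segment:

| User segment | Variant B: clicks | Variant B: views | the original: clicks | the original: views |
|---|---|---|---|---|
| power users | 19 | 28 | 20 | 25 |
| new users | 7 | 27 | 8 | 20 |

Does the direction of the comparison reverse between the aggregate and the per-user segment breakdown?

Power users: Variant B 19/28 = 67.9%, the original 20/25 = 80.0% → the original
New users: Variant B 7/27 = 25.9%, the original 8/20 = 40.0% → the original
Overall: Variant B 26/55 = 47.3%, the original 28/45 = 62.2% → the original
The original wins overall and in every user group — no reversal.

No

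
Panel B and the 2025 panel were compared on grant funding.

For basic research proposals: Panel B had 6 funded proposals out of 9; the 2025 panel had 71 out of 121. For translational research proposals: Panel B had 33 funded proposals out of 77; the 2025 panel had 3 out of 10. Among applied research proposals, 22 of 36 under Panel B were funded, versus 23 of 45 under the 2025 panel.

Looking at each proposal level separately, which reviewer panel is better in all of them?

Panel B

Basic research: Panel B 6/9 = 66.7%, the 2025 panel 71/121 = 58.7% → Panel B
Translational research: Panel B 33/77 = 42.9%, the 2025 panel 3/10 = 30.0% → Panel B
Applied research: Panel B 22/36 = 61.1%, the 2025 panel 23/45 = 51.1% → Panel B
Panel B has the higher rate in all 3 groups.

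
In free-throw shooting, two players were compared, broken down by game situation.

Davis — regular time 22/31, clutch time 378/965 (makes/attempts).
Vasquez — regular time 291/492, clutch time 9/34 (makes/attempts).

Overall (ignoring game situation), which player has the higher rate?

Vasquez

Regular time: Davis 22/31 = 71.0%, Vasquez 291/492 = 59.1% → Davis
Clutch time: Davis 378/965 = 39.2%, Vasquez 9/34 = 26.5% → Davis
Overall: Davis 400/996 = 40.2%, Vasquez 300/526 = 57.0% → Vasquez
(Davis wins every game group but Vasquez wins overall — Davis's attempts skew toward the low-rate clutch time group.)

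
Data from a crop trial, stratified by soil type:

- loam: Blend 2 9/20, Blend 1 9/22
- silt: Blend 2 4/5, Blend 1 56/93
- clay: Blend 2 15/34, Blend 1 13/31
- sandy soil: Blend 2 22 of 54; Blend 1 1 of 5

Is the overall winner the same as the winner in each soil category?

Loam: Blend 2 9/20 = 45.0%, Blend 1 9/22 = 40.9% → Blend 2
Silt: Blend 2 4/5 = 80.0%, Blend 1 56/93 = 60.2% → Blend 2
Clay: Blend 2 15/34 = 44.1%, Blend 1 13/31 = 41.9% → Blend 2
Sandy soil: Blend 2 22/54 = 40.7%, Blend 1 1/5 = 20.0% → Blend 2
Overall: Blend 2 50/113 = 44.2%, Blend 1 79/151 = 52.3% → Blend 1
Blend 2 wins each soil group but Blend 1 wins overall — the comparison reverses. Blend 2's plots skew toward sandy soil, which has a lower base rate.

No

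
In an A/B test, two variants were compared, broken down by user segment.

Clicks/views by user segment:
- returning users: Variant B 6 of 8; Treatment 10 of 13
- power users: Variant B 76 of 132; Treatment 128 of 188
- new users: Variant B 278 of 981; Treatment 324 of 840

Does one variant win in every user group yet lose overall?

Returning users: Variant B 6/8 = 75.0%, Treatment 10/13 = 76.9% → Treatment
Power users: Variant B 76/132 = 57.6%, Treatment 128/188 = 68.1% → Treatment
New users: Variant B 278/981 = 28.3%, Treatment 324/840 = 38.6% → Treatment
Overall: Variant B 360/1121 = 32.1%, Treatment 462/1041 = 44.4% → Treatment
Treatment wins overall and in every user group — no reversal.

No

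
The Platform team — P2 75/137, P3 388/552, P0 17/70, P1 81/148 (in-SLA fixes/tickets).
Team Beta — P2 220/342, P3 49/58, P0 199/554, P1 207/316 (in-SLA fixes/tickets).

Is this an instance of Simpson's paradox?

P2: the Platform team 75/137 = 54.7%, Team Beta 220/342 = 64.3% → Team Beta
P3: the Platform team 388/552 = 70.3%, Team Beta 49/58 = 84.5% → Team Beta
P0: the Platform team 17/70 = 24.3%, Team Beta 199/554 = 35.9% → Team Beta
P1: the Platform team 81/148 = 54.7%, Team Beta 207/316 = 65.5% → Team Beta
Overall: the Platform team 561/907 = 61.9%, Team Beta 675/1270 = 53.1% → the Platform team
Team Beta wins each ticket group but the Platform team wins overall — the comparison reverses. Team Beta's tickets skew toward P0, which has a lower base rate.

Yes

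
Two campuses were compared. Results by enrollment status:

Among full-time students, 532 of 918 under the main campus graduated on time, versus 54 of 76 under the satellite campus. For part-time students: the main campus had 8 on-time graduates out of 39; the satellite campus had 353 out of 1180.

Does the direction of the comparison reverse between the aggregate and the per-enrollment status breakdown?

Full-time: the main campus 532/918 = 58.0%, the satellite campus 54/76 = 71.1% → the satellite campus
Part-time: the main campus 8/39 = 20.5%, the satellite campus 353/1180 = 29.9% → the satellite campus
Overall: the main campus 540/957 = 56.4%, the satellite campus 407/1256 = 32.4% → the main campus
The satellite campus wins each enrollment group but the main campus wins overall — the comparison reverses. The satellite campus's students skew toward part-time, which has a lower base rate.

Yes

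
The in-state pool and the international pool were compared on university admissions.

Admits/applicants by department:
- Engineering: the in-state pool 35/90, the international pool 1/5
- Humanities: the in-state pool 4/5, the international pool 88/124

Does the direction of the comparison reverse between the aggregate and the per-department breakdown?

Engineering: the in-state pool 35/90 = 38.9%, the international pool 1/5 = 20.0% → the in-state pool
Humanities: the in-state pool 4/5 = 80.0%, the international pool 88/124 = 71.0% → the in-state pool
Overall: the in-state pool 39/95 = 41.1%, the international pool 89/129 = 69.0% → the international pool
The in-state pool wins each department group but the international pool wins overall — the comparison reverses. The in-state pool's applicants skew toward Engineering, which has a lower base rate.

Yes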